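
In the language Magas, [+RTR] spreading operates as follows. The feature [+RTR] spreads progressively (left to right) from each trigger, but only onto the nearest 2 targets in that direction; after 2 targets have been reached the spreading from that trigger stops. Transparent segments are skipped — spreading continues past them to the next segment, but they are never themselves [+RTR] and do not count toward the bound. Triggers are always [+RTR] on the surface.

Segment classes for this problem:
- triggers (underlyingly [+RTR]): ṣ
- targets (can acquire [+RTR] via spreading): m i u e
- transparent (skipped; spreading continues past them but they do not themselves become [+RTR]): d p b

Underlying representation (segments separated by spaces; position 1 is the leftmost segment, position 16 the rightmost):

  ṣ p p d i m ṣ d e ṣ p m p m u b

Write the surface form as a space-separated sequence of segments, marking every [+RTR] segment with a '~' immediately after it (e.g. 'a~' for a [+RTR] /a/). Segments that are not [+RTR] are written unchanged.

ṣ~ p p d i~ m~ ṣ~ d e~ ṣ~ p m~ p m~ u b

From /ṣ/ at 1 rightward: 2 /p/ transparent; 3 /p/ transparent; 4 /d/ transparent; 5 /i/ → [+RTR]; 6 /m/ → [+RTR]; bound reached.
From /ṣ/ at 7 rightward: 8 /d/ transparent; 9 /e/ → [+RTR]; 10 /ṣ/ is itself a trigger — this domain ends here.
From /ṣ/ at 10 rightward: 11 /p/ transparent; 12 /m/ → [+RTR]; 13 /p/ transparent; 14 /m/ → [+RTR]; bound reached.
Target with no active source: position 15 stays [-emphatic].
[+RTR] positions on the surface: 1 5 6 7 9 10 12 14.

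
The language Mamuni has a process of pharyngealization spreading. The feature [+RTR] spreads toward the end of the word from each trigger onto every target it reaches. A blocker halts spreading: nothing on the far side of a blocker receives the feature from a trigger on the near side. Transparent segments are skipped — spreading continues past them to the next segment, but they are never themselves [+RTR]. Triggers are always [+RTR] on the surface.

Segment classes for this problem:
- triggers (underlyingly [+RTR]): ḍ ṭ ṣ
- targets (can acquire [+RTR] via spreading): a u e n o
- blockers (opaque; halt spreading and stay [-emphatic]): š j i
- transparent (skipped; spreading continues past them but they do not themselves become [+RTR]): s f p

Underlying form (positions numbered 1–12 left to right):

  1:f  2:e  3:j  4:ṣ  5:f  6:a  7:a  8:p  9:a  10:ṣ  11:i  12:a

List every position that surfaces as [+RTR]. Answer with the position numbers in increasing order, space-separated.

From /ṣ/ at 4 rightward: 5 /f/ transparent; 6 /a/ → [+RTR]; 7 /a/ → [+RTR]; 8 /p/ transparent; 9 /a/ → [+RTR]; 10 /ṣ/ is itself a trigger — this domain ends here.
From /ṣ/ at 10 rightward: 11 /i/ blocks.
Targets with no active source: positions 2 12 stay [-emphatic].

4 6 7 9 10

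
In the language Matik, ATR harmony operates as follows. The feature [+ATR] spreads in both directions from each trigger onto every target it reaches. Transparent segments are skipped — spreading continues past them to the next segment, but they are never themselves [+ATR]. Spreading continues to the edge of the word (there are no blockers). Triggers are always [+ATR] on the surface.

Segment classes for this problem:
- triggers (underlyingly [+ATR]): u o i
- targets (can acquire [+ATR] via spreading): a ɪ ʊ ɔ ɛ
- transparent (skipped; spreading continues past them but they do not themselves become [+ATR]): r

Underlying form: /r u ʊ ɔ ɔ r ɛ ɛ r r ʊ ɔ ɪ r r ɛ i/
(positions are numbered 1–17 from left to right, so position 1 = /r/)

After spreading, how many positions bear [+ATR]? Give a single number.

11

From /u/ at 2 rightward: 3 /ʊ/ → [+ATR]; 4 /ɔ/ → [+ATR]; 5 /ɔ/ → [+ATR]; 6 /r/ transparent; 7 /ɛ/ → [+ATR]; 8 /ɛ/ → [+ATR]; 9 /r/ transparent; 10 /r/ transparent; 11 /ʊ/ → [+ATR]; 12 /ɔ/ → [+ATR]; 13 /ɪ/ → [+ATR]; 14 /r/ transparent; 15 /r/ transparent; 16 /ɛ/ → [+ATR]; 17 /i/ is itself a trigger — this domain ends here.
From /u/ at 2 leftward: 1 /r/ transparent; word edge.
From /i/ at 17 rightward: word edge.
From /i/ at 17 leftward: 16 /ɛ/ → [+ATR]; 15 /r/ transparent; 14 /r/ transparent; 13 /ɪ/ → [+ATR]; 12 /ɔ/ → [+ATR]; 11 /ʊ/ → [+ATR]; 10 /r/ transparent; 9 /r/ transparent; 8 /ɛ/ → [+ATR]; 7 /ɛ/ → [+ATR]; 6 /r/ transparent; 5 /ɔ/ → [+ATR]; 4 /ɔ/ → [+ATR]; 3 /ʊ/ → [+ATR]; 2 /u/ is itself a trigger — this domain ends here.
[+ATR] positions on the surface: 2 3 4 5 7 8 11 12 13 16 17.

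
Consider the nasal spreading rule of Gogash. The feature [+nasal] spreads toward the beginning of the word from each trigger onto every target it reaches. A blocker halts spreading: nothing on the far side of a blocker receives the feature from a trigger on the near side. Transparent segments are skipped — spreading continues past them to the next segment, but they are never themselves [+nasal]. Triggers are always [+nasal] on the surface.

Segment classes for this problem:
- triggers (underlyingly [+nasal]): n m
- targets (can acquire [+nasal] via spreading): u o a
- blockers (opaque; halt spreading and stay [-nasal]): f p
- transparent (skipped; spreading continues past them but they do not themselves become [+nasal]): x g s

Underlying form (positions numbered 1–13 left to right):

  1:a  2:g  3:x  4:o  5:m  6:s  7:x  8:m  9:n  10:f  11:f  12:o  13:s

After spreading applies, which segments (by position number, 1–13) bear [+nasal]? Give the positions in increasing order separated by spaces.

From /m/ at 5 leftward: 4 /o/ → [+nasal]; 3 /x/ transparent; 2 /g/ transparent; 1 /a/ → [+nasal]; word edge.
From /m/ at 8 leftward: 7 /x/ transparent; 6 /s/ transparent; 5 /m/ is itself a trigger — this domain ends here.
From /n/ at 9 leftward: 8 /m/ is itself a trigger — this domain ends here.
Target with no active source: position 12 stays [-nasal].

1 4 5 8 9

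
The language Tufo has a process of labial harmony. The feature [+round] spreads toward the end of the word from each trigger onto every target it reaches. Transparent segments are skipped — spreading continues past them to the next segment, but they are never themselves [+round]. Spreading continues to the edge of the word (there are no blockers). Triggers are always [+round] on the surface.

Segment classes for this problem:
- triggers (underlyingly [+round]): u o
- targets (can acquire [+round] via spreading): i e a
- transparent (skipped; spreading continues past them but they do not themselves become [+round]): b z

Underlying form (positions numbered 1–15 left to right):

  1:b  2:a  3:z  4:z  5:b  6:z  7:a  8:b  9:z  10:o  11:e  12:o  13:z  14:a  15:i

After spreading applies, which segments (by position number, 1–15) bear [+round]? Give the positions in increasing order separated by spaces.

10 11 12 14 15

From /o/ at 10 rightward: 11 /e/ → [+round]; 12 /o/ is itself a trigger — this domain ends here.
From /o/ at 12 rightward: 13 /z/ transparent; 14 /a/ → [+round]; 15 /i/ → [+round]; word edge.
Targets with no active source: positions 2 7 stay [-round].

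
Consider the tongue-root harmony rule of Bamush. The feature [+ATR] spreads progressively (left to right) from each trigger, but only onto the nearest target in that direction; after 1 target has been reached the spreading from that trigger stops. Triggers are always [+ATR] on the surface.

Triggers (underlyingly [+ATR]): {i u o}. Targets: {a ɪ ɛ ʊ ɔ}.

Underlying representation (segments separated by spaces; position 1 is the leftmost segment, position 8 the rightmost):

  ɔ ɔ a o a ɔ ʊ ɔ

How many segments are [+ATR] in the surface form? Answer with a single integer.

2

From /o/ at 4 rightward: 5 /a/ → [+ATR]; bound reached.
Targets with no active source: positions 1 2 3 6 7 8 stay [-ATR].
[+ATR] positions on the surface: 4 5.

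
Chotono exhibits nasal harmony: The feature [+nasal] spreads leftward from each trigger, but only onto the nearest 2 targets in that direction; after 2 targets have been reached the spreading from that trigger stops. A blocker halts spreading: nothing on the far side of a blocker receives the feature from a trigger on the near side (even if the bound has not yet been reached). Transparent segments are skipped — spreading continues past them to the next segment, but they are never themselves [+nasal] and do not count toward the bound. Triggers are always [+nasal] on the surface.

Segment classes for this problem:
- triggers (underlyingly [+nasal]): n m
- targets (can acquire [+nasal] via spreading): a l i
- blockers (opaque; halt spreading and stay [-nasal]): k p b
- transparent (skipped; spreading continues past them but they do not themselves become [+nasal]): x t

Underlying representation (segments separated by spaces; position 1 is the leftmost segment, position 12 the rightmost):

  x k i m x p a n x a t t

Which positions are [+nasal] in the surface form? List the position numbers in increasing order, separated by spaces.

3 4 7 8

From /m/ at 4 leftward: 3 /i/ → [+nasal]; 2 /k/ blocks.
From /n/ at 8 leftward: 7 /a/ → [+nasal]; 6 /p/ blocks.
Target with no active source: position 10 stays [-nasal].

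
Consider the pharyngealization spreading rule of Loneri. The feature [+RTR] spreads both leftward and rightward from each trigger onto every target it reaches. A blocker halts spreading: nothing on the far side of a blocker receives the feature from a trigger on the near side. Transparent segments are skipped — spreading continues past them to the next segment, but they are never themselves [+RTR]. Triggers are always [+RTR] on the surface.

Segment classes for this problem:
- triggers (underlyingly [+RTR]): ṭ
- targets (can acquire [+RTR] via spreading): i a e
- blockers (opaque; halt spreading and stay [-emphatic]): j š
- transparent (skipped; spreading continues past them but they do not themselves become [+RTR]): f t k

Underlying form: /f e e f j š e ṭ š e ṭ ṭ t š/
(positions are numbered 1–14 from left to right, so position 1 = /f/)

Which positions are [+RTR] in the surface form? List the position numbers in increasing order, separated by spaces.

7 8 10 11 12

From /ṭ/ at 8 rightward: 9 /š/ blocks.
From /ṭ/ at 8 leftward: 7 /e/ → [+RTR]; 6 /š/ blocks.
From /ṭ/ at 11 rightward: 12 /ṭ/ is itself a trigger — this domain ends here.
From /ṭ/ at 11 leftward: 10 /e/ → [+RTR]; 9 /š/ blocks.
From /ṭ/ at 12 rightward: 13 /t/ transparent; 14 /š/ blocks.
From /ṭ/ at 12 leftward: 11 /ṭ/ is itself a trigger — this domain ends here.
Targets with no active source: positions 2 3 stay [-emphatic].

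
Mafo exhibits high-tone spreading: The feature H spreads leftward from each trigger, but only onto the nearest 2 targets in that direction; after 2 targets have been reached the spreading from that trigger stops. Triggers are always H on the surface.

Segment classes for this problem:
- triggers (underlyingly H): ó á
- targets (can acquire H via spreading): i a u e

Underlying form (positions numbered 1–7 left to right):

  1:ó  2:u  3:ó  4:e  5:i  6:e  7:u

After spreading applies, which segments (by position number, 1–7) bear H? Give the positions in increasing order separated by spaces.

1 2 3

From /ó/ at 1 leftward: word edge.
From /ó/ at 3 leftward: 2 /u/ → H; 1 /ó/ is itself a trigger — this domain ends here.
Targets with no active source: positions 4 5 6 7 stay [-high tone].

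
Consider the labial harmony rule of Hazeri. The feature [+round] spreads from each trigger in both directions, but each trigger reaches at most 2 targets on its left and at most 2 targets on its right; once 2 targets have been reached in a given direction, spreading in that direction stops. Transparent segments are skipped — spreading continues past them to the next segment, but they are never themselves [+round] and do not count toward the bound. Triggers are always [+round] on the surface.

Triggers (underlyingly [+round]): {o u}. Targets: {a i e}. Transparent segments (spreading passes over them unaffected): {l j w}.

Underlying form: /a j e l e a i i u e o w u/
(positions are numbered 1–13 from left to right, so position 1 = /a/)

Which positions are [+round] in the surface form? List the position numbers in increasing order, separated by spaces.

7 8 9 10 11 13

From /u/ at 9 rightward: 10 /e/ → [+round]; 11 /o/ is itself a trigger — this domain ends here.
From /u/ at 9 leftward: 8 /i/ → [+round]; 7 /i/ → [+round]; bound reached.
From /o/ at 11 rightward: 12 /w/ transparent; 13 /u/ is itself a trigger — this domain ends here.
From /o/ at 11 leftward: 10 /e/ → [+round]; 9 /u/ is itself a trigger — this domain ends here.
From /u/ at 13 rightward: word edge.
From /u/ at 13 leftward: 12 /w/ transparent; 11 /o/ is itself a trigger — this domain ends here.
Targets with no active source: positions 1 3 5 6 stay [-round].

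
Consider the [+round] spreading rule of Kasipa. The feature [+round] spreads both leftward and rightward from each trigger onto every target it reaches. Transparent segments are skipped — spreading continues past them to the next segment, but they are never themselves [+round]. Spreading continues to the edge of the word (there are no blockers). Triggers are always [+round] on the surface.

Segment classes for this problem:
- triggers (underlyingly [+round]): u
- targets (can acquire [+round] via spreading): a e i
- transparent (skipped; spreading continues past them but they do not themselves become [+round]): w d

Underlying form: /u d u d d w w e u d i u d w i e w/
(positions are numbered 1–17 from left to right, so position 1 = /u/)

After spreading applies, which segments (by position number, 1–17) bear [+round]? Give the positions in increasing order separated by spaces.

From /u/ at 1 rightward: 2 /d/ transparent; 3 /u/ is itself a trigger — this domain ends here.
From /u/ at 1 leftward: word edge.
From /u/ at 3 rightward: 4 /d/ transparent; 5 /d/ transparent; 6 /w/ transparent; 7 /w/ transparent; 8 /e/ → [+round]; 9 /u/ is itself a trigger — this domain ends here.
From /u/ at 3 leftward: 2 /d/ transparent; 1 /u/ is itself a trigger — this domain ends here.
From /u/ at 9 rightward: 10 /d/ transparent; 11 /i/ → [+round]; 12 /u/ is itself a trigger — this domain ends here.
From /u/ at 9 leftward: 8 /e/ → [+round]; 7 /w/ transparent; 6 /w/ transparent; 5 /d/ transparent; 4 /d/ transparent; 3 /u/ is itself a trigger — this domain ends here.
From /u/ at 12 rightward: 13 /d/ transparent; 14 /w/ transparent; 15 /i/ → [+round]; 16 /e/ → [+round]; 17 /w/ transparent; word edge.
From /u/ at 12 leftward: 11 /i/ → [+round]; 10 /d/ transparent; 9 /u/ is itself a trigger — this domain ends here.

1 3 8 9 11 12 15 16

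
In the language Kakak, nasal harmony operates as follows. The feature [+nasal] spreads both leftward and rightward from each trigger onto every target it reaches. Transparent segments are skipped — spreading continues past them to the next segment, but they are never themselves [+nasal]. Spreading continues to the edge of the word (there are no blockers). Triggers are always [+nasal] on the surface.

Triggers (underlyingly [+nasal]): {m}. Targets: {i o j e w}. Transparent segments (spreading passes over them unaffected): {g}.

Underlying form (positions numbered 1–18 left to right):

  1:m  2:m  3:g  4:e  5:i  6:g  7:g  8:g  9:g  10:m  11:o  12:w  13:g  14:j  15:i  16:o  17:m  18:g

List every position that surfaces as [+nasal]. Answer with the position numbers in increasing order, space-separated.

1 2 4 5 10 11 12 14 15 16 17

From /m/ at 1 rightward: 2 /m/ is itself a trigger — this domain ends here.
From /m/ at 1 leftward: word edge.
From /m/ at 2 rightward: 3 /g/ transparent; 4 /e/ → [+nasal]; 5 /i/ → [+nasal]; 6 /g/ transparent; 7 /g/ transparent; 8 /g/ transparent; 9 /g/ transparent; 10 /m/ is itself a trigger — this domain ends here.
From /m/ at 2 leftward: 1 /m/ is itself a trigger — this domain ends here.
From /m/ at 10 rightward: 11 /o/ → [+nasal]; 12 /w/ → [+nasal]; 13 /g/ transparent; 14 /j/ → [+nasal]; 15 /i/ → [+nasal]; 16 /o/ → [+nasal]; 17 /m/ is itself a trigger — this domain ends here.
From /m/ at 10 leftward: 9 /g/ transparent; 8 /g/ transparent; 7 /g/ transparent; 6 /g/ transparent; 5 /i/ → [+nasal]; 4 /e/ → [+nasal]; 3 /g/ transparent; 2 /m/ is itself a trigger — this domain ends here.
From /m/ at 17 rightward: 18 /g/ transparent; word edge.
From /m/ at 17 leftward: 16 /o/ → [+nasal]; 15 /i/ → [+nasal]; 14 /j/ → [+nasal]; 13 /g/ transparent; 12 /w/ → [+nasal]; 11 /o/ → [+nasal]; 10 /m/ is itself a trigger — this domain ends here.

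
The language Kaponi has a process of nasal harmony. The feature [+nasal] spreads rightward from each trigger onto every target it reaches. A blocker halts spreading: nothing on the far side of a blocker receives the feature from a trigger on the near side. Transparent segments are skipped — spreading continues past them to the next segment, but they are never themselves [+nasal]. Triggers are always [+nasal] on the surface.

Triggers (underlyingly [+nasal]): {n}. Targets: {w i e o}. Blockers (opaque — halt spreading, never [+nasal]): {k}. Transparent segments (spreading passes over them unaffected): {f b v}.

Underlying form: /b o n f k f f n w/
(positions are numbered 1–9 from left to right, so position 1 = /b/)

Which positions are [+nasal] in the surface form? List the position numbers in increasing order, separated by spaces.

3 8 9

From /n/ at 3 rightward: 4 /f/ transparent; 5 /k/ blocks.
From /n/ at 8 rightward: 9 /w/ → [+nasal]; word edge.
Target with no active source: position 2 stays [-nasal].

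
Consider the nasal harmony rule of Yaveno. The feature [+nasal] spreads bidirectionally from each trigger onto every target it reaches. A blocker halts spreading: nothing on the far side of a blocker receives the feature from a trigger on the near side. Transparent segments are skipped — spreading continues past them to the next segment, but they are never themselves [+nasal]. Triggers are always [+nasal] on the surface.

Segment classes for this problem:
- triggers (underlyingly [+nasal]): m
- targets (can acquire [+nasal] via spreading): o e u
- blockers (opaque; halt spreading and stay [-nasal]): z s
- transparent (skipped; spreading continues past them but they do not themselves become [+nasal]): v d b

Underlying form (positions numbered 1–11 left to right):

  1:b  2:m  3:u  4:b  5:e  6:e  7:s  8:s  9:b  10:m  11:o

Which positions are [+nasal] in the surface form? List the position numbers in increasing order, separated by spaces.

2 3 5 6 10 11

From /m/ at 2 rightward: 3 /u/ → [+nasal]; 4 /b/ transparent; 5 /e/ → [+nasal]; 6 /e/ → [+nasal]; 7 /s/ blocks.
From /m/ at 2 leftward: 1 /b/ transparent; word edge.
From /m/ at 10 rightward: 11 /o/ → [+nasal]; word edge.
From /m/ at 10 leftward: 9 /b/ transparent; 8 /s/ blocks.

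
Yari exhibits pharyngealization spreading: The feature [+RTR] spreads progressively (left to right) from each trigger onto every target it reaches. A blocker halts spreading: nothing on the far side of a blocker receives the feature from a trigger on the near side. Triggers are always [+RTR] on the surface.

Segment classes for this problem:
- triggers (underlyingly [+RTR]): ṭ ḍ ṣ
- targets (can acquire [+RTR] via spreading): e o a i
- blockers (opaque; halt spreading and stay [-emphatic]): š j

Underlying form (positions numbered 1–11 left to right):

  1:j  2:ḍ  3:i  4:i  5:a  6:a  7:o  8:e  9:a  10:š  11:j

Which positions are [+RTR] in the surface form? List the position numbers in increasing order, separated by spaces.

From /ḍ/ at 2 rightward: 3 /i/ → [+RTR]; 4 /i/ → [+RTR]; 5 /a/ → [+RTR]; 6 /a/ → [+RTR]; 7 /o/ → [+RTR]; 8 /e/ → [+RTR]; 9 /a/ → [+RTR]; 10 /š/ blocks.

2 3 4 5 6 7 8 9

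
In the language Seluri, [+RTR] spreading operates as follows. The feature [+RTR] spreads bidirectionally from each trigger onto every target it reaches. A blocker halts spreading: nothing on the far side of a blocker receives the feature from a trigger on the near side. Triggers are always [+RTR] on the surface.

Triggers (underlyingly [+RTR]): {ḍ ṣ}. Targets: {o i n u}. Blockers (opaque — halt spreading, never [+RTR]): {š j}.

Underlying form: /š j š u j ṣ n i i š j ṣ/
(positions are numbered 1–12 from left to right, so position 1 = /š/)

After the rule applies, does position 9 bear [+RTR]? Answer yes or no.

yes

From /ṣ/ at 6 rightward: 7 /n/ → [+RTR]; 8 /i/ → [+RTR]; 9 /i/ → [+RTR]; 10 /š/ blocks.
From /ṣ/ at 6 leftward: 5 /j/ blocks.
From /ṣ/ at 12 rightward: word edge.
From /ṣ/ at 12 leftward: 11 /j/ blocks.
Target with no active source: position 4 stays [-emphatic].
[+RTR] positions on the surface: 6 7 8 9 12.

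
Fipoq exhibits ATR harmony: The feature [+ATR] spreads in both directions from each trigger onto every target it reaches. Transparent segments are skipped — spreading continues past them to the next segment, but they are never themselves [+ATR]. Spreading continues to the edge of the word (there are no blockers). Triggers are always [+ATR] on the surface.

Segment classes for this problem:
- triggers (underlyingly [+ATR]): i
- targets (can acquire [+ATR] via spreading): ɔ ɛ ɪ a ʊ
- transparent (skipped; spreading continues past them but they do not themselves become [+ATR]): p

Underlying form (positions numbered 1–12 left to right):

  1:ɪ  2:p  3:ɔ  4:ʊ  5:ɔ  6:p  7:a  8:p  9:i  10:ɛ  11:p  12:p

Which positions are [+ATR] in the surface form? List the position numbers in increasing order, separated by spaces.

From /i/ at 9 rightward: 10 /ɛ/ → [+ATR]; 11 /p/ transparent; 12 /p/ transparent; word edge.
From /i/ at 9 leftward: 8 /p/ transparent; 7 /a/ → [+ATR]; 6 /p/ transparent; 5 /ɔ/ → [+ATR]; 4 /ʊ/ → [+ATR]; 3 /ɔ/ → [+ATR]; 2 /p/ transparent; 1 /ɪ/ → [+ATR]; word edge.

1 3 4 5 7 9 10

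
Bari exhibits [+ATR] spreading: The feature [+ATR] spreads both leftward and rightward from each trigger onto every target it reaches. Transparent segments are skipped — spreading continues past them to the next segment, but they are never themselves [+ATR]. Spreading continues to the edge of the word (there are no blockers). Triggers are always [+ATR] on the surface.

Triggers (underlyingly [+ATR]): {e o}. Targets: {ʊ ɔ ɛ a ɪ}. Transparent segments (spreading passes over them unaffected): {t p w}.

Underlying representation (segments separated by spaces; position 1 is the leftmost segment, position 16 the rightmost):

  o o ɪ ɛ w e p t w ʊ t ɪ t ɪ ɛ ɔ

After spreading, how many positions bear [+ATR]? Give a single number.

10

From /o/ at 1 rightward: 2 /o/ is itself a trigger — this domain ends here.
From /o/ at 1 leftward: word edge.
From /o/ at 2 rightward: 3 /ɪ/ → [+ATR]; 4 /ɛ/ → [+ATR]; 5 /w/ transparent; 6 /e/ is itself a trigger — this domain ends here.
From /o/ at 2 leftward: 1 /o/ is itself a trigger — this domain ends here.
From /e/ at 6 rightward: 7 /p/ transparent; 8 /t/ transparent; 9 /w/ transparent; 10 /ʊ/ → [+ATR]; 11 /t/ transparent; 12 /ɪ/ → [+ATR]; 13 /t/ transparent; 14 /ɪ/ → [+ATR]; 15 /ɛ/ → [+ATR]; 16 /ɔ/ → [+ATR]; word edge.
From /e/ at 6 leftward: 5 /w/ transparent; 4 /ɛ/ → [+ATR]; 3 /ɪ/ → [+ATR]; 2 /o/ is itself a trigger — this domain ends here.
[+ATR] positions on the surface: 1 2 3 4 6 10 12 14 15 16.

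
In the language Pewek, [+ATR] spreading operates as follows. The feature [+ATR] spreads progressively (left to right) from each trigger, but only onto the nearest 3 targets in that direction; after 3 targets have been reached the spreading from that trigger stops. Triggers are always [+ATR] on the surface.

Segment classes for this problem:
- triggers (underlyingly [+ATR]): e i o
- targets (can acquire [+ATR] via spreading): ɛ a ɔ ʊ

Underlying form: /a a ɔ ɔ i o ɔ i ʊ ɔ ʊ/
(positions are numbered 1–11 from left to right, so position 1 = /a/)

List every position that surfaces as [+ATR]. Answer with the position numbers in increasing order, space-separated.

From /i/ at 5 rightward: 6 /o/ is itself a trigger — this domain ends here.
From /o/ at 6 rightward: 7 /ɔ/ → [+ATR]; 8 /i/ is itself a trigger — this domain ends here.
From /i/ at 8 rightward: 9 /ʊ/ → [+ATR]; 10 /ɔ/ → [+ATR]; 11 /ʊ/ → [+ATR]; bound reached.
Targets with no active source: positions 1 2 3 4 stay [-ATR].

5 6 7 8 9 10 11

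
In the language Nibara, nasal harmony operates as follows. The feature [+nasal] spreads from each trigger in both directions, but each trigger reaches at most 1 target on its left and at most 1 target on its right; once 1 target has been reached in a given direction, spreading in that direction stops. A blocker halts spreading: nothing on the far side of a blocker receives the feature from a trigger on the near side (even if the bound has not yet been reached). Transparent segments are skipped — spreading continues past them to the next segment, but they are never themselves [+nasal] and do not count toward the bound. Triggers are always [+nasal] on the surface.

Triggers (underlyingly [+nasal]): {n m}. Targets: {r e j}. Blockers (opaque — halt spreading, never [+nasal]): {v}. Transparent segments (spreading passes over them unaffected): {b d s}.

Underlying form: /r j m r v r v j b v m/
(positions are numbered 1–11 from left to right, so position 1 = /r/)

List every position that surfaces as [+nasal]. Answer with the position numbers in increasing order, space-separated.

2 3 4 11

From /m/ at 3 rightward: 4 /r/ → [+nasal]; bound reached.
From /m/ at 3 leftward: 2 /j/ → [+nasal]; bound reached.
From /m/ at 11 rightward: word edge.
From /m/ at 11 leftward: 10 /v/ blocks.
Targets with no active source: positions 1 6 8 stay [-nasal].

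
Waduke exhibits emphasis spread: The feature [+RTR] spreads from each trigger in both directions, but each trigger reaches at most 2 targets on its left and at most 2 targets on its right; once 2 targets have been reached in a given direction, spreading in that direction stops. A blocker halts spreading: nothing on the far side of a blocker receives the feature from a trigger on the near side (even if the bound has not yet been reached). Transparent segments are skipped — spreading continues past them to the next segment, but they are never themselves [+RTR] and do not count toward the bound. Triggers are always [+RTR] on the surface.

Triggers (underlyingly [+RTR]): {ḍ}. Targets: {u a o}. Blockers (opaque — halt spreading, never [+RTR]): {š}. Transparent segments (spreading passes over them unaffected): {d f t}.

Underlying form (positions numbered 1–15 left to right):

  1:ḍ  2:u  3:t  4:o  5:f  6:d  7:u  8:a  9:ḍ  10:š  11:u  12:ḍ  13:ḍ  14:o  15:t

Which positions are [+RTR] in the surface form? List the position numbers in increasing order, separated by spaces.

1 2 4 7 8 9 11 12 13 14

From /ḍ/ at 1 rightward: 2 /u/ → [+RTR]; 3 /t/ transparent; 4 /o/ → [+RTR]; bound reached.
From /ḍ/ at 1 leftward: word edge.
From /ḍ/ at 9 rightward: 10 /š/ blocks.
From /ḍ/ at 9 leftward: 8 /a/ → [+RTR]; 7 /u/ → [+RTR]; bound reached.
From /ḍ/ at 12 rightward: 13 /ḍ/ is itself a trigger — this domain ends here.
From /ḍ/ at 12 leftward: 11 /u/ → [+RTR]; 10 /š/ blocks.
From /ḍ/ at 13 rightward: 14 /o/ → [+RTR]; 15 /t/ transparent; word edge.
From /ḍ/ at 13 leftward: 12 /ḍ/ is itself a trigger — this domain ends here.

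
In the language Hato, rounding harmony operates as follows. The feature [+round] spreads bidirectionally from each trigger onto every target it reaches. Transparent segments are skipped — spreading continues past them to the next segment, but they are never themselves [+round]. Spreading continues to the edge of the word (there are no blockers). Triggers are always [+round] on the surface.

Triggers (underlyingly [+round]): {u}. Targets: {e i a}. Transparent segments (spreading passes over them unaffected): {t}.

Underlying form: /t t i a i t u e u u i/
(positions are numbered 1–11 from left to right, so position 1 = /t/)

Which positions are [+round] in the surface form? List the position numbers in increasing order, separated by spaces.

3 4 5 7 8 9 10 11

From /u/ at 7 rightward: 8 /e/ → [+round]; 9 /u/ is itself a trigger — this domain ends here.
From /u/ at 7 leftward: 6 /t/ transparent; 5 /i/ → [+round]; 4 /a/ → [+round]; 3 /i/ → [+round]; 2 /t/ transparent; 1 /t/ transparent; word edge.
From /u/ at 9 rightward: 10 /u/ is itself a trigger — this domain ends here.
From /u/ at 9 leftward: 8 /e/ → [+round]; 7 /u/ is itself a trigger — this domain ends here.
From /u/ at 10 rightward: 11 /i/ → [+round]; word edge.
From /u/ at 10 leftward: 9 /u/ is itself a trigger — this domain ends here.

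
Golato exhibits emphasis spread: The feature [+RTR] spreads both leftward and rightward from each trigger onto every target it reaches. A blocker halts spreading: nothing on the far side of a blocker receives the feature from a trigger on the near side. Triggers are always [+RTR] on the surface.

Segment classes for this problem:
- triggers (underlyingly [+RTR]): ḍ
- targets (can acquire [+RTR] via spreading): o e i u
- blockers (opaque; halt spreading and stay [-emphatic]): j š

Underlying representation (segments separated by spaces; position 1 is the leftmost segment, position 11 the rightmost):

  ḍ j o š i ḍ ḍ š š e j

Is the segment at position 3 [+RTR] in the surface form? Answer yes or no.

From /ḍ/ at 1 rightward: 2 /j/ blocks.
From /ḍ/ at 1 leftward: word edge.
From /ḍ/ at 6 rightward: 7 /ḍ/ is itself a trigger — this domain ends here.
From /ḍ/ at 6 leftward: 5 /i/ → [+RTR]; 4 /š/ blocks.
From /ḍ/ at 7 rightward: 8 /š/ blocks.
From /ḍ/ at 7 leftward: 6 /ḍ/ is itself a trigger — this domain ends here.
Targets with no active source: positions 3 10 stay [-emphatic].
[+RTR] positions on the surface: 1 5 6 7.

no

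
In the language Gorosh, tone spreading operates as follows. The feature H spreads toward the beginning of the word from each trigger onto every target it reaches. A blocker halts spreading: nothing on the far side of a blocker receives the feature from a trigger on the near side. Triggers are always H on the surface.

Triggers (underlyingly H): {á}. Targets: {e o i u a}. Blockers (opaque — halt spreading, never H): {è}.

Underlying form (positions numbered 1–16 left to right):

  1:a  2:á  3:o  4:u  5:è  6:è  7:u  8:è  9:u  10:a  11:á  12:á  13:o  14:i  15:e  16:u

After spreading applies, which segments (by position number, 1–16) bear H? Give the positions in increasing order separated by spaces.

From /á/ at 2 leftward: 1 /a/ → H; word edge.
From /á/ at 11 leftward: 10 /a/ → H; 9 /u/ → H; 8 /è/ blocks.
From /á/ at 12 leftward: 11 /á/ is itself a trigger — this domain ends here.
Targets with no active source: positions 3 4 7 13 14 15 16 stay [-high tone].

1 2 9 10 11 12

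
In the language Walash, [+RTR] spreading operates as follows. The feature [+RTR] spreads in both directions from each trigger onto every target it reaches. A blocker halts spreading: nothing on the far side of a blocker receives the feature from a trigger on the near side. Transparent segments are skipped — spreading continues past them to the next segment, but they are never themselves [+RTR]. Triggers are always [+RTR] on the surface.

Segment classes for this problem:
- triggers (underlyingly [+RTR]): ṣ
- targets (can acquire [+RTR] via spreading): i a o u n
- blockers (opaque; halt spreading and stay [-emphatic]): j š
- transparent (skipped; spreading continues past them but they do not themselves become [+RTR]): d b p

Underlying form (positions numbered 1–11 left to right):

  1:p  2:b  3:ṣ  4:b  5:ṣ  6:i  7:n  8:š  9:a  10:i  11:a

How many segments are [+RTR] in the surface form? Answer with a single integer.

From /ṣ/ at 3 rightward: 4 /b/ transparent; 5 /ṣ/ is itself a trigger — this domain ends here.
From /ṣ/ at 3 leftward: 2 /b/ transparent; 1 /p/ transparent; word edge.
From /ṣ/ at 5 rightward: 6 /i/ → [+RTR]; 7 /n/ → [+RTR]; 8 /š/ blocks.
From /ṣ/ at 5 leftward: 4 /b/ transparent; 3 /ṣ/ is itself a trigger — this domain ends here.
Targets with no active source: positions 9 10 11 stay [-emphatic].
[+RTR] positions on the surface: 3 5 6 7.

4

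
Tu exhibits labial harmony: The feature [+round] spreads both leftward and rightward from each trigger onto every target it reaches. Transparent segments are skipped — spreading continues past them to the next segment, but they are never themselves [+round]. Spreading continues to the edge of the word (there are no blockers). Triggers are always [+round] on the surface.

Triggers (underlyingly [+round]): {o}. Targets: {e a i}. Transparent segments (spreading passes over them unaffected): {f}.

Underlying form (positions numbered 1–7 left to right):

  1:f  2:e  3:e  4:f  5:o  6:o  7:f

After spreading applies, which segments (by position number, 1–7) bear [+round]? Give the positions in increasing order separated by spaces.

2 3 5 6

From /o/ at 5 rightward: 6 /o/ is itself a trigger — this domain ends here.
From /o/ at 5 leftward: 4 /f/ transparent; 3 /e/ → [+round]; 2 /e/ → [+round]; 1 /f/ transparent; word edge.
From /o/ at 6 rightward: 7 /f/ transparent; word edge.
From /o/ at 6 leftward: 5 /o/ is itself a trigger — this domain ends here.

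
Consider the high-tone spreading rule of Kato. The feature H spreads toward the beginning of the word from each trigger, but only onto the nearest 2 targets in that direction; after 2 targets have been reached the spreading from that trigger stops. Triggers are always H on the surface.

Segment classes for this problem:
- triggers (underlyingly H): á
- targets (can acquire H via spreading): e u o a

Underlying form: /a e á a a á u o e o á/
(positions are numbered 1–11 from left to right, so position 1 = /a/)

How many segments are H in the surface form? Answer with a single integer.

From /á/ at 3 leftward: 2 /e/ → H; 1 /a/ → H; bound reached.
From /á/ at 6 leftward: 5 /a/ → H; 4 /a/ → H; bound reached.
From /á/ at 11 leftward: 10 /o/ → H; 9 /e/ → H; bound reached.
Targets with no active source: positions 7 8 stay [-high tone].
H positions on the surface: 1 2 3 4 5 6 9 10 11.

9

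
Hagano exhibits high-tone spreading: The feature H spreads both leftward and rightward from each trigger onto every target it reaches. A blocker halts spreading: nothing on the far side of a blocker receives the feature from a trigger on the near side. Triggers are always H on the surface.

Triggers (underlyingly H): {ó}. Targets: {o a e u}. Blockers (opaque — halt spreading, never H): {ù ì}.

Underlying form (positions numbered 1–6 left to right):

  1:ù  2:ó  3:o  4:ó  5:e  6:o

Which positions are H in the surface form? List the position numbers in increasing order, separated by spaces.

From /ó/ at 2 rightward: 3 /o/ → H; 4 /ó/ is itself a trigger — this domain ends here.
From /ó/ at 2 leftward: 1 /ù/ blocks.
From /ó/ at 4 rightward: 5 /e/ → H; 6 /o/ → H; word edge.
From /ó/ at 4 leftward: 3 /o/ → H; 2 /ó/ is itself a trigger — this domain ends here.

2 3 4 5 6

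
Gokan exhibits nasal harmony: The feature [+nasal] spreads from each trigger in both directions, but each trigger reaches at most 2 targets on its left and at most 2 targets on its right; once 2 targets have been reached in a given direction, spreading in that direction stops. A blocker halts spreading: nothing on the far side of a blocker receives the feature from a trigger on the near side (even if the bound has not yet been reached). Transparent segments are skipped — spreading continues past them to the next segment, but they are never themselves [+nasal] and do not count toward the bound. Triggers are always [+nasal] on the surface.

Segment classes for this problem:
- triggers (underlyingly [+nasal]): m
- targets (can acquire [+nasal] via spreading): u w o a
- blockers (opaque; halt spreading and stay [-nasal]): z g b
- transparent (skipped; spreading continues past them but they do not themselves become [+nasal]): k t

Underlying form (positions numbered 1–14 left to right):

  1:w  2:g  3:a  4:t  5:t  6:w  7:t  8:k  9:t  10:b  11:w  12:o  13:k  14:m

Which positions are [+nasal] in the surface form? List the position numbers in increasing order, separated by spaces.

From /m/ at 14 rightward: word edge.
From /m/ at 14 leftward: 13 /k/ transparent; 12 /o/ → [+nasal]; 11 /w/ → [+nasal]; bound reached.
Targets with no active source: positions 1 3 6 stay [-nasal].

11 12 14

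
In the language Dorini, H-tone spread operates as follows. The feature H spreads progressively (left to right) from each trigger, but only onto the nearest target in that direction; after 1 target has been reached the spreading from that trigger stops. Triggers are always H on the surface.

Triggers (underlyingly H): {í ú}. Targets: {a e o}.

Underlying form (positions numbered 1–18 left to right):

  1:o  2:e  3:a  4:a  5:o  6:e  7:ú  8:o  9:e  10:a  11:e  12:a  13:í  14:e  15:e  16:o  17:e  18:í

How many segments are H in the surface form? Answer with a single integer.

5

From /ú/ at 7 rightward: 8 /o/ → H; bound reached.
From /í/ at 13 rightward: 14 /e/ → H; bound reached.
From /í/ at 18 rightward: word edge.
Targets with no active source: positions 1 2 3 4 5 6 9 10 11 12 15 16 17 stay [-high tone].
H positions on the surface: 7 8 13 14 18.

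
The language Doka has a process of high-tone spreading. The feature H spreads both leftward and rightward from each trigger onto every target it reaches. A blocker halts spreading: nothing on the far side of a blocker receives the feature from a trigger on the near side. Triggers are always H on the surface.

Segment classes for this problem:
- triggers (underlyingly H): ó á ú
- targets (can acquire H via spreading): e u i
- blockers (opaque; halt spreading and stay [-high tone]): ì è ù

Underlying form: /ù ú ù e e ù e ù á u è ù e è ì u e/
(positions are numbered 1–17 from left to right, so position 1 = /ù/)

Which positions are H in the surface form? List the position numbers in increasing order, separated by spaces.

From /ú/ at 2 rightward: 3 /ù/ blocks.
From /ú/ at 2 leftward: 1 /ù/ blocks.
From /á/ at 9 rightward: 10 /u/ → H; 11 /è/ blocks.
From /á/ at 9 leftward: 8 /ù/ blocks.
Targets with no active source: positions 4 5 7 13 16 17 stay [-high tone].

2 9 10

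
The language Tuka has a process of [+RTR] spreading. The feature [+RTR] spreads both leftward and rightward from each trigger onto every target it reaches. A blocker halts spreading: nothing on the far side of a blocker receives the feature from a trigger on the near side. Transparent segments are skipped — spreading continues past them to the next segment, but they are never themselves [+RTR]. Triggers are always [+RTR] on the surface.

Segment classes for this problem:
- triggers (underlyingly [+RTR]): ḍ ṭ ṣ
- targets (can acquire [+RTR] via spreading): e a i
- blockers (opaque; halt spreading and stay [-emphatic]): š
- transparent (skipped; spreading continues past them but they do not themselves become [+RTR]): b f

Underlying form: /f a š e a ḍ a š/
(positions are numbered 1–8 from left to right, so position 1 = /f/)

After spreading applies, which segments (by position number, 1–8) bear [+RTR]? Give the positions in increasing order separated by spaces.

4 5 6 7

From /ḍ/ at 6 rightward: 7 /a/ → [+RTR]; 8 /š/ blocks.
From /ḍ/ at 6 leftward: 5 /a/ → [+RTR]; 4 /e/ → [+RTR]; 3 /š/ blocks.
Target with no active source: position 2 stays [-emphatic].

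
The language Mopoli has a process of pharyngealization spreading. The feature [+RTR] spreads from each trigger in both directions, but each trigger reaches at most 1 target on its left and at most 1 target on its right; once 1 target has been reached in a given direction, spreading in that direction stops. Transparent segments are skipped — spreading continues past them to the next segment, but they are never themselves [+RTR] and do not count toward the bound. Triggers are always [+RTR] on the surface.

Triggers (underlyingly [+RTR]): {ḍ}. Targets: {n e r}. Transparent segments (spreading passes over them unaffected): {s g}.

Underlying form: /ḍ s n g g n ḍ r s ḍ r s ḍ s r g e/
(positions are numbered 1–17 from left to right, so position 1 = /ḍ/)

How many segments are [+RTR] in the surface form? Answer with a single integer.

9

From /ḍ/ at 1 rightward: 2 /s/ transparent; 3 /n/ → [+RTR]; bound reached.
From /ḍ/ at 1 leftward: word edge.
From /ḍ/ at 7 rightward: 8 /r/ → [+RTR]; bound reached.
From /ḍ/ at 7 leftward: 6 /n/ → [+RTR]; bound reached.
From /ḍ/ at 10 rightward: 11 /r/ → [+RTR]; bound reached.
From /ḍ/ at 10 leftward: 9 /s/ transparent; 8 /r/ → [+RTR]; bound reached.
From /ḍ/ at 13 rightward: 14 /s/ transparent; 15 /r/ → [+RTR]; bound reached.
From /ḍ/ at 13 leftward: 12 /s/ transparent; 11 /r/ → [+RTR]; bound reached.
Target with no active source: position 17 stays [-emphatic].
[+RTR] positions on the surface: 1 3 6 7 8 10 11 13 15.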